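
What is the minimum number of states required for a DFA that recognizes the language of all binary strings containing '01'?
Language: binary strings containing '01'
Lower bound (Myhill–Nerode): the prefixes ε, 0, 01 are pairwise distinguishable:
  ε vs 01: suffix ε distinguishes them (ε is rejected, 01 is accepted)
  0 vs 01: suffix ε distinguishes them (0 is rejected, 01 is accepted)
  ε vs 0: suffix 1 distinguishes them (ε·1 = 1 is rejected, 0·1 = 01 is accepted)
So any DFA needs at least 3 states.
Upper bound: a DFA with 3 states exists (one state per class above: 'no progress', 'last symbol 0', and 'seen 01' (accepting sink)).
Minimum states: 3

Final answer: 3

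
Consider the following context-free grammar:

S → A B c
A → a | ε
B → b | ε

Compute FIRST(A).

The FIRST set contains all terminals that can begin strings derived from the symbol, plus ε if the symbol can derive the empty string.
A → a contributes a; A → ε makes A nullable, contributing ε. FIRST(A) = {a, ε}.

Final answer: {a, ε}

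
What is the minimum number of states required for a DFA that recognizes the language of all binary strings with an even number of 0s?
Language: binary strings with an even number of 0s
Lower bound (Myhill–Nerode): the prefixes ε, 0 are pairwise distinguishable:
  ε vs 0: suffix ε distinguishes them (ε has zero 0s (accepted), 0 has one 0 (rejected))
So any DFA needs at least 2 states.
Upper bound: a DFA with 2 states exists (one state per class above).
Minimum states: 2

Final answer: 2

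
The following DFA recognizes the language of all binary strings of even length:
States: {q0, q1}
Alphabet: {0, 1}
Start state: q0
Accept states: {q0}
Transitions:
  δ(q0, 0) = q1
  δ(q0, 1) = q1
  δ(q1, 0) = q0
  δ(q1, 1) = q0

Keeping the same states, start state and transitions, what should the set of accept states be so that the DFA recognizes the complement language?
The DFA is complete (every state has a transition on every symbol), so the complement
is recognized by the same DFA with accepting and non-accepting states swapped.
Original accept states: {q0}
Complement accept states = All states - Original accept states
= {q0, q1} - {q0}
= {q1}
Complement language: strings of ODD length

Final answer: {q1}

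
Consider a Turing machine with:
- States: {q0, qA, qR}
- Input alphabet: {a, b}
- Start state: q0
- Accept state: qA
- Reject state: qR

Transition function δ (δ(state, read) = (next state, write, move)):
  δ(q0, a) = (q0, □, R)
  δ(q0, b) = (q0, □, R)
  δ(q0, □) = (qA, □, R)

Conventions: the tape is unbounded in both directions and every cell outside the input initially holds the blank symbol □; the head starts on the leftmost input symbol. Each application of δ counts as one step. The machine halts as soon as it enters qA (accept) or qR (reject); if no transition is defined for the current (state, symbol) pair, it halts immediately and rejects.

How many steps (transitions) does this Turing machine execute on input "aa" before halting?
Step 0: [q0]aa (head at position 0)
Step 1: δ(q0, a) = (q0, □, R)  ⊢  □[q0]a (head at position 1)
Step 2: δ(q0, a) = (q0, □, R)  ⊢  □□[q0]□ (head at position 2)
Step 3: δ(q0, □) = (qA, □, R)  ⊢  □□□[qA]□ (head at position 3)
The machine is in qA, so it halts and accepts.
Number of transitions executed: 3.

Final answer: 3 steps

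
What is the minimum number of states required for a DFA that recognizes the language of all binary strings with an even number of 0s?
Language: binary strings with an even number of 0s
Lower bound (Myhill–Nerode): the prefixes ε, 0 are pairwise distinguishable:
  ε vs 0: suffix ε distinguishes them (ε has zero 0s (accepted), 0 has one 0 (rejected))
So any DFA needs at least 2 states.
Upper bound: a DFA with 2 states exists (one state per class above).
Minimum states: 2

Final answer: 2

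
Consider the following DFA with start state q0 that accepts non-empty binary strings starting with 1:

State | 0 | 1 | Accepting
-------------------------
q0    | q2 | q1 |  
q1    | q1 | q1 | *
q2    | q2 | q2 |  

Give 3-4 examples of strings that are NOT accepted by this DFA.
Any strings that end in a non-accepting state work; for example:
"0": q0 → q2; q2 is not accepting → rejected
"001": q0 → q2 → q2 → q2; q2 is not accepting → rejected
"011": q0 → q2 → q2 → q2; q2 is not accepting → rejected
"0000": q0 → q2 → q2 → q2 → q2; q2 is not accepting → rejected

Final answer: "0", "001", "011", "0000"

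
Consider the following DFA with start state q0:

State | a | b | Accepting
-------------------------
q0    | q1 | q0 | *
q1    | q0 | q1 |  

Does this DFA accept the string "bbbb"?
Start in q0.
Read 'b': q0 → q0
Read 'b': q0 → q0
Read 'b': q0 → q0
Read 'b': q0 → q0
Final state q0 is accepting, so the string is accepted.

Final answer: Yes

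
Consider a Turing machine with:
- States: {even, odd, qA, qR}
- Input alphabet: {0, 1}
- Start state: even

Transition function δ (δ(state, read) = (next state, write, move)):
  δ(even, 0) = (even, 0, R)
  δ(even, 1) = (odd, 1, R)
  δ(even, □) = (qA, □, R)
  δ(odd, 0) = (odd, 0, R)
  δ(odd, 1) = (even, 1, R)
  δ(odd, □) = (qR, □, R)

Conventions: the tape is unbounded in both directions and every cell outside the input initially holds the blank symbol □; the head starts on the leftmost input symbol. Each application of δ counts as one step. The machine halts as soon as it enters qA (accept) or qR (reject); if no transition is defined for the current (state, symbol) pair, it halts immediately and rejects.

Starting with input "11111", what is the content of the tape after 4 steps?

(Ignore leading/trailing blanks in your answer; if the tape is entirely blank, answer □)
Step 0: [even]11111 (head at position 0)
Step 1: δ(even, 1) = (odd, 1, R)  ⊢  1[odd]1111 (head at position 1)
Step 2: δ(odd, 1) = (even, 1, R)  ⊢  11[even]111 (head at position 2)
Step 3: δ(even, 1) = (odd, 1, R)  ⊢  111[odd]11 (head at position 3)
Step 4: δ(odd, 1) = (even, 1, R)  ⊢  1111[even]1 (head at position 4)
Tape after 4 steps (ignoring surrounding blanks): 11111

Final answer: Tape: 11111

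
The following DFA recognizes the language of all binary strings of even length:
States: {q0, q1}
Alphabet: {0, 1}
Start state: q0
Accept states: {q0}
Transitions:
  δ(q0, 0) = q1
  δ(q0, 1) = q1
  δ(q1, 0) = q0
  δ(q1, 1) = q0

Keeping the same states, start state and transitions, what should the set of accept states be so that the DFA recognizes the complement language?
The DFA is complete (every state has a transition on every symbol), so the complement
is recognized by the same DFA with accepting and non-accepting states swapped.
Original accept states: {q0}
Complement accept states = All states - Original accept states
= {q0, q1} - {q0}
= {q1}
Complement language: strings of ODD length

Final answer: {q1}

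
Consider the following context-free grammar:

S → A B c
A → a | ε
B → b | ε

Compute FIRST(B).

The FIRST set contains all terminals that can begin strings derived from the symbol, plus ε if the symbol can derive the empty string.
B → b contributes b; B → ε makes B nullable, contributing ε. FIRST(B) = {b, ε}.

Final answer: {b, ε}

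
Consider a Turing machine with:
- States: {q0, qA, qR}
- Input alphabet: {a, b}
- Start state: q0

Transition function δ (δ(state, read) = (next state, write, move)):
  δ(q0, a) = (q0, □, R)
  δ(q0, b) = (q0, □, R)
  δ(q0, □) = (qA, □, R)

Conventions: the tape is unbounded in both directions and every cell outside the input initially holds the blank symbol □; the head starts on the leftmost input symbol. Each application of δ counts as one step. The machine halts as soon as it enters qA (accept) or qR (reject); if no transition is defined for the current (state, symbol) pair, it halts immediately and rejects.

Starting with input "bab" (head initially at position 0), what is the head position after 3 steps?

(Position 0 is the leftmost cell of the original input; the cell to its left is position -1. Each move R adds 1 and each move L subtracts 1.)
Step 0: [q0]bab (head at position 0)
Step 1: δ(q0, b) = (q0, □, R)  ⊢  □[q0]ab (head at position 1)
Step 2: δ(q0, a) = (q0, □, R)  ⊢  □□[q0]b (head at position 2)
Step 3: δ(q0, b) = (q0, □, R)  ⊢  □□□[q0]□ (head at position 3)
Head position after 3 steps: 3

Final answer: Position 3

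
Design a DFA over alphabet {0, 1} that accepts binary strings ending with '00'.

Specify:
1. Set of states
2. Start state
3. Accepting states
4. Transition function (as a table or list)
One valid DFA (any DFA recognizing the same language is acceptable):
States: {q0, q1, q2}
Start: q0
Accepting: {q2}
Transitions (accepting states marked with *):
State | 0 | 1 | Accepting
-------------------------
q0    | q1 | q0 |  
q1    | q2 | q0 |  
q2    | q2 | q0 | *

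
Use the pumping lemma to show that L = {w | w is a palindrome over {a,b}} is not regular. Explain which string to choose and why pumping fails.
Language: L = {w | w is a palindrome over {a,b}} (strings that read the same forwards and backwards)
Step 1: Assume for contradiction that L is regular, with pumping length p.
Step 2: Choose s = a^p b a^p. Then s ∈ L (it reads the same forwards and backwards) and |s| ≥ p.
Step 3: Consider any decomposition s = xyz with |xy| ≤ p and |y| > 0. Since |xy| ≤ p and the first p symbols of s are all a's, y = a^k for some k with 1 ≤ k ≤ p.
Step 4: Pumping up (i = 2): xy²z = a^(p+k) b a^p. Its reverse is a^p b a^(p+k) ≠ a^(p+k) b a^p (the single b is no longer in the middle), so xy²z is not a palindrome and xy²z ∉ L.
This contradicts the pumping lemma, so L is not regular.

Final answer: Choose s = a^p b a^p. Since |xy| ≤ p, y = a^k with k ≥ 1. Then xy²z = a^(p+k) b a^p is not a palindrome, so ∉ L.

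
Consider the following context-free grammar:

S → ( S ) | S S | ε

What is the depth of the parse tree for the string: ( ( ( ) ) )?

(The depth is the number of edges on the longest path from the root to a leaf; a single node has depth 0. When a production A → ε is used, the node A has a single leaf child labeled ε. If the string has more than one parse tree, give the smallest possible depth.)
The string is 3 nested pairs. The shallowest parse tree applies S → ( S ) 3 times (one node per nested pair, each a child of the previous) and then S → ε in the middle.
S nodes at depths 0..3, ε leaf at depth 4; parentheses leaves are at depths 1..3.
(Using S → S S with an S → ε child anywhere only adds levels, so it cannot give a shallower tree.)
Depth = 4.

Final answer: 4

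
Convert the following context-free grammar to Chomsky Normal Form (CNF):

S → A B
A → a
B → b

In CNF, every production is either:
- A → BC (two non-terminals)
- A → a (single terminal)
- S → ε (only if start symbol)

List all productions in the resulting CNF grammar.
The grammar has no ε-productions or unit productions to eliminate.
S → A B is already in CNF (two non-terminals) – keep it.
A → a is already in CNF (single terminal) – keep it.
B → b is already in CNF (single terminal) – keep it.
Resulting CNF grammar (3 productions): A → a; B → b; S → A B

Final answer: A → a; B → b; S → A B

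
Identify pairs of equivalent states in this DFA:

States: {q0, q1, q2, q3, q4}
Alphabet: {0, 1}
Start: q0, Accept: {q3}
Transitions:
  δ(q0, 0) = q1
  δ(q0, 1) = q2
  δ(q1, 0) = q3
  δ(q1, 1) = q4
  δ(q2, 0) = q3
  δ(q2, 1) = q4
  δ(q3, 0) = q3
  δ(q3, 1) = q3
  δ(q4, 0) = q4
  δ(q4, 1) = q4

Using the table-filling algorithm:
Round 0 – mark pairs where exactly one state is accepting: (q0,q3), (q1,q3), (q2,q3), (q3,q4)
Round 1 – newly marked: (q0,q1) [on 0: q1 vs q3, already marked]; (q0,q2) [on 0: q1 vs q3, already marked]; (q1,q4) [on 0: q3 vs q4, already marked]; (q2,q4) [on 0: q3 vs q4, already marked]
Round 2 – newly marked: (q0,q4) [on 0: q1 vs q4, already marked]
No further pairs can be marked.
(q1, q2) unmarked: δ(q1,0)=q3, δ(q2,0)=q3; δ(q1,1)=q4, δ(q2,1)=q4 → equivalent
Equivalent pairs: (q1, q2)

Final answer: Equivalent pairs: (q1, q2)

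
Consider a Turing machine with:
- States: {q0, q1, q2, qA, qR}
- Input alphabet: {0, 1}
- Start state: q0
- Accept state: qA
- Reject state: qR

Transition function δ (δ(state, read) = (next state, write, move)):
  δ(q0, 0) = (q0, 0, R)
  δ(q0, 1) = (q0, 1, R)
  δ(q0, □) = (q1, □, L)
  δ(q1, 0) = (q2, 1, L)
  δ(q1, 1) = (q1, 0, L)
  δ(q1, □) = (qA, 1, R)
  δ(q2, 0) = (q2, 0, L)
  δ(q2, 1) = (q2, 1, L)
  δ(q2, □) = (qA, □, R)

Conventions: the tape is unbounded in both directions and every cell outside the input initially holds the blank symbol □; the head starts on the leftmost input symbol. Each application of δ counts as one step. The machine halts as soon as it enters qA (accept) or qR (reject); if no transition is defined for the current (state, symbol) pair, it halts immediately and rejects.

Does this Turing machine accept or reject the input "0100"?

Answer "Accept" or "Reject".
Step 0: [q0]0100 (head at position 0)
Step 1: δ(q0, 0) = (q0, 0, R)  ⊢  0[q0]100 (head at position 1)
Step 2: δ(q0, 1) = (q0, 1, R)  ⊢  01[q0]00 (head at position 2)
Step 3: δ(q0, 0) = (q0, 0, R)  ⊢  010[q0]0 (head at position 3)
Step 4: δ(q0, 0) = (q0, 0, R)  ⊢  0100[q0]□ (head at position 4)
Step 5: δ(q0, □) = (q1, □, L)  ⊢  010[q1]0□ (head at position 3)
Step 6: δ(q1, 0) = (q2, 1, L)  ⊢  01[q2]01□ (head at position 2)
Step 7: δ(q2, 0) = (q2, 0, L)  ⊢  0[q2]101□ (head at position 1)
Step 8: δ(q2, 1) = (q2, 1, L)  ⊢  [q2]0101□ (head at position 0)
Step 9: δ(q2, 0) = (q2, 0, L)  ⊢  [q2]□0101□ (head at position -1)
Step 10: δ(q2, □) = (qA, □, R)  ⊢  □[qA]0101□ (head at position 0)
The machine is in qA, so it halts and accepts.

Final answer: Accept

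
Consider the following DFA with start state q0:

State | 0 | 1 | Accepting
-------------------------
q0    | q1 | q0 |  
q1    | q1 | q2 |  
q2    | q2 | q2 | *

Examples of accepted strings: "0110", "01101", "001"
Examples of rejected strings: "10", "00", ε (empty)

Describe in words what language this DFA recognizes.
binary strings containing '01' as a substring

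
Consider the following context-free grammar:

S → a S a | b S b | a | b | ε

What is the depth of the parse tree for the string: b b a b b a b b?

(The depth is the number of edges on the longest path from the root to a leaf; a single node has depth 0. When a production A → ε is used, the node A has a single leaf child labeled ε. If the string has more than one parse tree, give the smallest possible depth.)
The string has even length 8, so its (unique) parse tree peels off matching outer symbols: S → b S b, S → b S b, S → a S a, S → b S b, and finally S → ε for the empty middle.
The S nodes are at depths 0..4; the ε leaf under the innermost S is at depth 5 (terminal leaves are at depths 1..4).
Depth = 5.

Final answer: 5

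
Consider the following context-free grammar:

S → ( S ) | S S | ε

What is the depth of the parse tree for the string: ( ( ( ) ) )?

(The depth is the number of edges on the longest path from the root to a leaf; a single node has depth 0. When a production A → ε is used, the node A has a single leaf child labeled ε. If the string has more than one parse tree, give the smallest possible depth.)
The string is 3 nested pairs. The shallowest parse tree applies S → ( S ) 3 times (one node per nested pair, each a child of the previous) and then S → ε in the middle.
S nodes at depths 0..3, ε leaf at depth 4; parentheses leaves are at depths 1..3.
(Using S → S S with an S → ε child anywhere only adds levels, so it cannot give a shallower tree.)
Depth = 4.

Final answer: 4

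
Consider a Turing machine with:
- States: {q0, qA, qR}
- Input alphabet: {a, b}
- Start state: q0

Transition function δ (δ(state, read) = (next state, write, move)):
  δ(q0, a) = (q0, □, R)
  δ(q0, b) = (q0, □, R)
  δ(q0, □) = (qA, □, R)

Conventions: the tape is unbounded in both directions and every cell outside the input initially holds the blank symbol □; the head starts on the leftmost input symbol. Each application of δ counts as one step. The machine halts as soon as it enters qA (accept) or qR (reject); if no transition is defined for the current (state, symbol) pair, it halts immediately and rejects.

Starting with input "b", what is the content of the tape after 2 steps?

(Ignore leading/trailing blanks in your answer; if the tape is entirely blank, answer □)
Step 0: [q0]b (head at position 0)
Step 1: δ(q0, b) = (q0, □, R)  ⊢  □[q0]□ (head at position 1)
Step 2: δ(q0, □) = (qA, □, R)  ⊢  □□[qA]□ (head at position 2)
Tape after 2 steps (ignoring surrounding blanks): □

Final answer: Tape: □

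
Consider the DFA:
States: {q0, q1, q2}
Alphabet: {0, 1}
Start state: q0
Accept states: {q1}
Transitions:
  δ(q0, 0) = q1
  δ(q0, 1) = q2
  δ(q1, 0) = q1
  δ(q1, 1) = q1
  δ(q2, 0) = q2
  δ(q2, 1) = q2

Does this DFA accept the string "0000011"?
Processing string "0000011":
  q0 --0--> q1
  q1 --0--> q1
  q1 --0--> q1
  q1 --0--> q1
  q1 --0--> q1
  q1 --1--> q1
  q1 --1--> q1
Final state: q1
Accept states: {q1}
q1 is an accept state, so the string is accepted.

Final answer: Yes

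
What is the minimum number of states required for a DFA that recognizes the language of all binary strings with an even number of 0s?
Language: binary strings with an even number of 0s
Lower bound (Myhill–Nerode): the prefixes ε, 0 are pairwise distinguishable:
  ε vs 0: suffix ε distinguishes them (ε has zero 0s (accepted), 0 has one 0 (rejected))
So any DFA needs at least 2 states.
Upper bound: a DFA with 2 states exists (one state per class above).
Minimum states: 2

Final answer: 2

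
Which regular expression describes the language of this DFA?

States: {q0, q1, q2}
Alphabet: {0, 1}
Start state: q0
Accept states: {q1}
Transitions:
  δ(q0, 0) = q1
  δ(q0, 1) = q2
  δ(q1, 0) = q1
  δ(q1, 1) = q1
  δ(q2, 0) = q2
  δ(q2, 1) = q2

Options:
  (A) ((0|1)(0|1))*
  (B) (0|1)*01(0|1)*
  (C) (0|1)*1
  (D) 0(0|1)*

Testing sample strings against the DFA:
  '11' -> rejected
  '0010' -> accepted
  '0010' -> accepted
  '0100' -> accepted
Checking each option for a counterexample:
  (A) ((0|1)(0|1))*: ε is rejected by the DFA but matches the regex → eliminated
  (B) (0|1)*01(0|1)*: '0' is accepted by the DFA but does not match the regex → eliminated
  (C) (0|1)*1: '0' is accepted by the DFA but does not match the regex → eliminated
  (D) 0(0|1)*: agrees with the DFA on all strings of length ≤ 4
Only (D) 0(0|1)* is consistent with the DFA.

Final answer: (D) 0(0|1)*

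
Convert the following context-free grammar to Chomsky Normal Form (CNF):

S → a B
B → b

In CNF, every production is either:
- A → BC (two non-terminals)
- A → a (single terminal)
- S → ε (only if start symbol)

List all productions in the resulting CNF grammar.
The grammar has no ε-productions or unit productions to eliminate.
S → a B has terminal a in a right-hand side of length ≥ 2: introduce T_a → a and use T_a in place of a.
B → b is already in CNF (single terminal) – keep it.
S → a B becomes S → T_a B.
Resulting CNF grammar (3 productions): T_a → a; B → b; S → T_a B

Final answer: T_a → a; B → b; S → T_a B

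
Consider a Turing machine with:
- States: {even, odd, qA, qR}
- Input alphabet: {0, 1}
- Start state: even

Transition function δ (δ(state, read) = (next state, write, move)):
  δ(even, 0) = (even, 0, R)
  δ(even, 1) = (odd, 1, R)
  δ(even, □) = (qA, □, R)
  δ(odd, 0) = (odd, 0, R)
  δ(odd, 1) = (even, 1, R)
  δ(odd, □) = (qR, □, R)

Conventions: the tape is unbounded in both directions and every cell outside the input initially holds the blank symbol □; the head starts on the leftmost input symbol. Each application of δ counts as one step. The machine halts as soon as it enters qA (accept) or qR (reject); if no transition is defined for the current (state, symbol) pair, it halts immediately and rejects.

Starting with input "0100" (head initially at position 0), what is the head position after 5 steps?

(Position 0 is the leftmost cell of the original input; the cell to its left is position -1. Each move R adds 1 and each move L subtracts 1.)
Step 0: [even]0100 (head at position 0)
Step 1: δ(even, 0) = (even, 0, R)  ⊢  0[even]100 (head at position 1)
Step 2: δ(even, 1) = (odd, 1, R)  ⊢  01[odd]00 (head at position 2)
Step 3: δ(odd, 0) = (odd, 0, R)  ⊢  010[odd]0 (head at position 3)
Step 4: δ(odd, 0) = (odd, 0, R)  ⊢  0100[odd]□ (head at position 4)
Step 5: δ(odd, □) = (qR, □, R)  ⊢  0100□[qR]□ (head at position 5)
Head position after 5 steps: 5

Final answer: Position 5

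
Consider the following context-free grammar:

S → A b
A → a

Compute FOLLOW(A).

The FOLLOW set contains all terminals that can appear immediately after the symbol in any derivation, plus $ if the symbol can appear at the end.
A occurs only in S → A b, where it is immediately followed by the terminal b. So FOLLOW(A) = {b}.

Final answer: {b}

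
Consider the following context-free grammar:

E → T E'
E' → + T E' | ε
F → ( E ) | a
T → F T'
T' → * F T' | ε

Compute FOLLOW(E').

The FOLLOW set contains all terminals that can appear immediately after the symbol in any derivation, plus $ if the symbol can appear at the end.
Useful FIRST sets: FIRST(E') = {+, ε}, FIRST(T') = {*, ε} (both E' and T' are nullable).
FOLLOW(E): E is the start symbol → $; E appears in F → ( E ) followed by ')' → FOLLOW(E) = {), $}.
FOLLOW(E'): E' appears at the right end of E → T E' and of E' → + T E', so FOLLOW(E') ⊇ FOLLOW(E) (the second occurrence adds nothing new). FOLLOW(E') = {), $}.

Final answer: {$, )}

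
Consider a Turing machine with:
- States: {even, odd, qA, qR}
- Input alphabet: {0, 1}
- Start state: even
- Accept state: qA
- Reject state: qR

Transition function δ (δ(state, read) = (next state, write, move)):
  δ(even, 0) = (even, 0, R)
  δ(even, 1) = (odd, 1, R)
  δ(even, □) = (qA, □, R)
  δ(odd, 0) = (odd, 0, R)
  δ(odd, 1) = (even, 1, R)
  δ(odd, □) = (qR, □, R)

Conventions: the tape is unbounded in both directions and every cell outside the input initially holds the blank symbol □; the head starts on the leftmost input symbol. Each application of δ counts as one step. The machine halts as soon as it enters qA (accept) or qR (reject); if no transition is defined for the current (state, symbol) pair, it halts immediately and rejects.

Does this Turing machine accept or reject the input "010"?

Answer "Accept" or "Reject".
Step 0: [even]010 (head at position 0)
Step 1: δ(even, 0) = (even, 0, R)  ⊢  0[even]10 (head at position 1)
Step 2: δ(even, 1) = (odd, 1, R)  ⊢  01[odd]0 (head at position 2)
Step 3: δ(odd, 0) = (odd, 0, R)  ⊢  010[odd]□ (head at position 3)
Step 4: δ(odd, □) = (qR, □, R)  ⊢  010□[qR]□ (head at position 4)
The machine is in qR, so it halts and rejects.

Final answer: Reject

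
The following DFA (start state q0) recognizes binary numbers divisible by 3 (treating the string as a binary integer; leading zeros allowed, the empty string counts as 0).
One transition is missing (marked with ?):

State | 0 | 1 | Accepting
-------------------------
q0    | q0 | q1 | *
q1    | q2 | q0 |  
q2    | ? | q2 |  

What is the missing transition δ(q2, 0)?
q1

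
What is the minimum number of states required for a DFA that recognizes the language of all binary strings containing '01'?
Language: binary strings containing '01'
Lower bound (Myhill–Nerode): the prefixes ε, 0, 01 are pairwise distinguishable:
  ε vs 01: suffix ε distinguishes them (ε is rejected, 01 is accepted)
  0 vs 01: suffix ε distinguishes them (0 is rejected, 01 is accepted)
  ε vs 0: suffix 1 distinguishes them (ε·1 = 1 is rejected, 0·1 = 01 is accepted)
So any DFA needs at least 3 states.
Upper bound: a DFA with 3 states exists (one state per class above: 'no progress', 'last symbol 0', and 'seen 01' (accepting sink)).
Minimum states: 3

Final answer: 3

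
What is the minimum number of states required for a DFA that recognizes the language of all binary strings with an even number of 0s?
Language: binary strings with an even number of 0s
Lower bound (Myhill–Nerode): the prefixes ε, 0 are pairwise distinguishable:
  ε vs 0: suffix ε distinguishes them (ε has zero 0s (accepted), 0 has one 0 (rejected))
So any DFA needs at least 2 states.
Upper bound: a DFA with 2 states exists (one state per class above).
Minimum states: 2

Final answer: 2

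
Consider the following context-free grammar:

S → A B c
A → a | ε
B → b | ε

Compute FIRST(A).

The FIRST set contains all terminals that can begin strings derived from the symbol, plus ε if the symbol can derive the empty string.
A → a contributes a; A → ε makes A nullable, contributing ε. FIRST(A) = {a, ε}.

Final answer: {a, ε}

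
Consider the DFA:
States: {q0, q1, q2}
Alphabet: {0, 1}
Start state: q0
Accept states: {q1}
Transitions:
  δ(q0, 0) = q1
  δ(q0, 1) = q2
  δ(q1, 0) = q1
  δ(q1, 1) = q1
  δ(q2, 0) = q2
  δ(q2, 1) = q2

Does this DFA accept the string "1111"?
Processing string "1111":
  q0 --1--> q2
  q2 --1--> q2
  q2 --1--> q2
  q2 --1--> q2
Final state: q2
Accept states: {q1}
q2 is not an accept state, so the string is rejected.

Final answer: No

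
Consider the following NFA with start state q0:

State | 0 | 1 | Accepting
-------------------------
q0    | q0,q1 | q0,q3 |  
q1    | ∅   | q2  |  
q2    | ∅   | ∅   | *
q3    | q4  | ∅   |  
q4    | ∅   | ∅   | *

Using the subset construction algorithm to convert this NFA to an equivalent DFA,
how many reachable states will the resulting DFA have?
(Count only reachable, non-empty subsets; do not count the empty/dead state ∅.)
Start subset: {q0}
{q0}: on 0 → {q0, q1}, on 1 → {q0, q3}
{q0, q1}: on 0 → {q0, q1}, on 1 → {q0, q2, q3}
{q0, q3}: on 0 → {q0, q1, q4}, on 1 → {q0, q3}
{q0, q2, q3}: on 0 → {q0, q1, q4}, on 1 → {q0, q3}
{q0, q1, q4}: on 0 → {q0, q1}, on 1 → {q0, q2, q3}
Reachable non-empty subsets: {q0}, {q0, q1}, {q0, q3}, {q0, q2, q3}, {q0, q1, q4} — 5 in total.

Final answer: 5 states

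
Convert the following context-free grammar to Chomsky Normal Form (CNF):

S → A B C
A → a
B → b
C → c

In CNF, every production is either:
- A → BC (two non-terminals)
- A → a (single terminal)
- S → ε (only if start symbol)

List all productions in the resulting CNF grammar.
The grammar has no ε-productions or unit productions to eliminate.
A → a is already in CNF (single terminal) – keep it.
B → b is already in CNF (single terminal) – keep it.
C → c is already in CNF (single terminal) – keep it.
S → A B C has 3 symbols on the right: break it into binary productions S → A X0, X0 → B C.
Resulting CNF grammar (5 productions): A → a; B → b; C → c; S → A X0; X0 → B C

Final answer: A → a; B → b; C → c; S → A X0; X0 → B C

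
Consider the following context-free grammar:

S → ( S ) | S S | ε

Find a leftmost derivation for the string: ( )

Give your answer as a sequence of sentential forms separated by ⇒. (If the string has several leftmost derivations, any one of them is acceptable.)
Start with S.
Step 1: the leftmost non-terminal is S; apply S → ( S ):  ( S )
Step 2: the leftmost non-terminal is S; apply S → ε:  ( )

Final answer: S ⇒ ( S ) ⇒ ( )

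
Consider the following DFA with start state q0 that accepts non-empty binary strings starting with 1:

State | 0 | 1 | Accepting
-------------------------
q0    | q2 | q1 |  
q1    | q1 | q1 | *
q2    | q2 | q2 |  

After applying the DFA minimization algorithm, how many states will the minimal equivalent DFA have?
All 3 states are reachable from q0, so none can be removed as unreachable.
Table-filling: first mark every (accepting, non-accepting) pair as distinguishable (accepting: {q1}; non-accepting: {q0, q2}).
Round 1: (q0, q2) on '1' go to q1 and q2, already distinguishable → mark.
Every pair of states is distinguishable, so the DFA is already minimal.
Equivalence classes: {q0}, {q1}, {q2} → 3 states.

Final answer: 3 states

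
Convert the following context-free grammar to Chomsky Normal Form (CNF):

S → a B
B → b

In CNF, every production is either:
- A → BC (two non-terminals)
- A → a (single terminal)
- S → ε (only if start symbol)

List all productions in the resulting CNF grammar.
The grammar has no ε-productions or unit productions to eliminate.
S → a B has terminal a in a right-hand side of length ≥ 2: introduce T_a → a and use T_a in place of a.
B → b is already in CNF (single terminal) – keep it.
S → a B becomes S → T_a B.
Resulting CNF grammar (3 productions): T_a → a; B → b; S → T_a B

Final answer: T_a → a; B → b; S → T_a B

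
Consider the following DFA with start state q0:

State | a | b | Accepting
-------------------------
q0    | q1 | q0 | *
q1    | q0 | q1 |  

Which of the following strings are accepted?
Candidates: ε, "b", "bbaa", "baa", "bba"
ε: q0; q0 is accepting → accepted
"b": q0 → q0; q0 is accepting → accepted
"bbaa": q0 → q0 → q0 → q1 → q0; q0 is accepting → accepted
"baa": q0 → q0 → q1 → q0; q0 is accepting → accepted
"bba": q0 → q0 → q0 → q1; q1 is not accepting → rejected

Final answer: ε, "b", "bbaa", "baa"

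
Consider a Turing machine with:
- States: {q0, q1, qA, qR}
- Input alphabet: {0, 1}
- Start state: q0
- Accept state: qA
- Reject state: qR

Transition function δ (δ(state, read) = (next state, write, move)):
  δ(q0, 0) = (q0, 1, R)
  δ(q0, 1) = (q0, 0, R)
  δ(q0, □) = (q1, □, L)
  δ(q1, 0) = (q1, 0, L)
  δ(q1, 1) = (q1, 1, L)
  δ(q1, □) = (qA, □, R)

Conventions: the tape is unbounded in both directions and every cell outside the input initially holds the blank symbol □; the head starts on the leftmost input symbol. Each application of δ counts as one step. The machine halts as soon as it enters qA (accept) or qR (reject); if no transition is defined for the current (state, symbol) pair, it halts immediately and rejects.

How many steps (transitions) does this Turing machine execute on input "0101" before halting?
Step 0: [q0]0101 (head at position 0)
Step 1: δ(q0, 0) = (q0, 1, R)  ⊢  1[q0]101 (head at position 1)
Step 2: δ(q0, 1) = (q0, 0, R)  ⊢  10[q0]01 (head at position 2)
Step 3: δ(q0, 0) = (q0, 1, R)  ⊢  101[q0]1 (head at position 3)
Step 4: δ(q0, 1) = (q0, 0, R)  ⊢  1010[q0]□ (head at position 4)
Step 5: δ(q0, □) = (q1, □, L)  ⊢  101[q1]0□ (head at position 3)
Step 6: δ(q1, 0) = (q1, 0, L)  ⊢  10[q1]10□ (head at position 2)
Step 7: δ(q1, 1) = (q1, 1, L)  ⊢  1[q1]010□ (head at position 1)
Step 8: δ(q1, 0) = (q1, 0, L)  ⊢  [q1]1010□ (head at position 0)
Step 9: δ(q1, 1) = (q1, 1, L)  ⊢  [q1]□1010□ (head at position -1)
Step 10: δ(q1, □) = (qA, □, R)  ⊢  □[qA]1010□ (head at position 0)
The machine is in qA, so it halts and accepts.
Number of transitions executed: 10.

Final answer: 10 steps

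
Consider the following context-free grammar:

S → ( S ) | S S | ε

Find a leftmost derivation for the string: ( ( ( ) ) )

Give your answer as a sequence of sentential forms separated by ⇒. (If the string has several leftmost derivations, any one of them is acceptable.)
Start with S.
Step 1: the leftmost non-terminal is S; apply S → ( S ):  ( S )
Step 2: the leftmost non-terminal is S; apply S → ( S ):  ( ( S ) )
Step 3: the leftmost non-terminal is S; apply S → ( S ):  ( ( ( S ) ) )
Step 4: the leftmost non-terminal is S; apply S → ε:  ( ( ( ) ) )

Final answer: S ⇒ ( S ) ⇒ ( ( S ) ) ⇒ ( ( ( S ) ) ) ⇒ ( ( ( ) ) )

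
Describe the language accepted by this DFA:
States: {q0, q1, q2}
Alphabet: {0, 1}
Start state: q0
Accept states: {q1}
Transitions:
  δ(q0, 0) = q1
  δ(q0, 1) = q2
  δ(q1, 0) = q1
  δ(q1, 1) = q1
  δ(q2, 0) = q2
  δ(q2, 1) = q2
Analyzing the DFA structure:
Start state: q0
Accept states: {q1}
Interpreting what each state remembers (checking against the transitions):
  q0: nothing has been read yet
  q1: the first symbol was 0
  q2: the first symbol was 1 (trap state)
  δ(q0, 0): in q0 (nothing has been read yet), after reading 0 we have: the first symbol was 0 → q1
  δ(q0, 1): in q0 (nothing has been read yet), after reading 1 we have: the first symbol was 1 (trap state) → q2
  δ(q1, 0): in q1 (the first symbol was 0), after reading 0 we have: the first symbol was 0 → q1
  δ(q1, 1): in q1 (the first symbol was 0), after reading 1 we have: the first symbol was 0 → q1
  δ(q2, 0): in q2 (the first symbol was 1 (trap state)), after reading 0 we have: the first symbol was 1 (trap state) → q2
  δ(q2, 1): in q2 (the first symbol was 1 (trap state)), after reading 1 we have: the first symbol was 1 (trap state) → q2
A string is accepted iff it ends in {q1}, i.e. the first symbol was 0.
Language: All binary strings starting with 0

Final answer: All binary strings starting with 0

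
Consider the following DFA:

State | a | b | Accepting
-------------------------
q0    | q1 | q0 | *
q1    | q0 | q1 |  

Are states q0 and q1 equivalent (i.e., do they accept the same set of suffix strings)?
Try the suffix ε (the empty string).
From q0: q0 — accepting.
From q1: q1 — not accepting.
The two states disagree on this suffix, so they are not equivalent.

Final answer: No. Distinguishing string: ε (the empty string) - accepted from q0 but not from q1.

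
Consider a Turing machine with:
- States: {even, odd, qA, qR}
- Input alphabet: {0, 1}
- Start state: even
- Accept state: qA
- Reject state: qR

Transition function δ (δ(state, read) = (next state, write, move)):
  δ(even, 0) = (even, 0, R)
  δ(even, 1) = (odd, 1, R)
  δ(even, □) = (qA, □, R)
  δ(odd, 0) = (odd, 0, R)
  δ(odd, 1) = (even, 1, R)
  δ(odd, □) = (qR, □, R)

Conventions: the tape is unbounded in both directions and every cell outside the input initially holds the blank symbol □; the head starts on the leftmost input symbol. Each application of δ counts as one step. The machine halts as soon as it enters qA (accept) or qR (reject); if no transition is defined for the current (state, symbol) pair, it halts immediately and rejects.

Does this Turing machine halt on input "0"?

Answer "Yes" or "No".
Step 0: [even]0 (head at position 0)
Step 1: δ(even, 0) = (even, 0, R)  ⊢  0[even]□ (head at position 1)
Step 2: δ(even, □) = (qA, □, R)  ⊢  0□[qA]□ (head at position 2)
The machine is in qA, so it halts and accepts.
It halts after 2 steps.

Final answer: Yes - halts after 2 steps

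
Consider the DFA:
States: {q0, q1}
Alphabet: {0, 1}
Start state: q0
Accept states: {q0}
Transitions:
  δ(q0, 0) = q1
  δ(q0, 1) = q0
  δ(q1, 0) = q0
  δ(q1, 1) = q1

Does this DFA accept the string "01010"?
Processing string "01010":
  q0 --0--> q1
  q1 --1--> q1
  q1 --0--> q0
  q0 --1--> q0
  q0 --0--> q1
Final state: q1
Accept states: {q0}
q1 is not an accept state, so the string is rejected.

Final answer: No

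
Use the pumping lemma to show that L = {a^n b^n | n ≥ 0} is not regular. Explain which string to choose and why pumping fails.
Language: L = {a^n b^n | n ≥ 0} (equal numbers of a's followed by b's)
Step 1: Assume for contradiction that L is regular, with pumping length p.
Step 2: Choose s = a^p b^p. Then s ∈ L (it has p a's followed by p b's) and |s| ≥ p.
Step 3: Consider any decomposition s = xyz with |xy| ≤ p and |y| > 0. Since |xy| ≤ p and the first p symbols of s are all a's, y = a^k for some k with 1 ≤ k ≤ p.
Step 4: Pumping up (i = 2): xy²z = a^(p+k) b^p, which has more a's than b's, so xy²z ∉ L.
This contradicts the pumping lemma, so L is not regular.

Final answer: Choose s = a^p b^p. Since |xy| ≤ p, y = a^k with k ≥ 1. Then xy²z = a^(p+k) b^p ∉ L.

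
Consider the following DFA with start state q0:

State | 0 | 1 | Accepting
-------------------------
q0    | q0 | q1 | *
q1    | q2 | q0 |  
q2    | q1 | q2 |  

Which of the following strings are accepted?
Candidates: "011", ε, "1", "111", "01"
"011": q0 → q0 → q1 → q0; q0 is accepting → accepted
ε: q0; q0 is accepting → accepted
"1": q0 → q1; q1 is not accepting → rejected
"111": q0 → q1 → q0 → q1; q1 is not accepting → rejected
"01": q0 → q0 → q1; q1 is not accepting → rejected

Final answer: "011", ε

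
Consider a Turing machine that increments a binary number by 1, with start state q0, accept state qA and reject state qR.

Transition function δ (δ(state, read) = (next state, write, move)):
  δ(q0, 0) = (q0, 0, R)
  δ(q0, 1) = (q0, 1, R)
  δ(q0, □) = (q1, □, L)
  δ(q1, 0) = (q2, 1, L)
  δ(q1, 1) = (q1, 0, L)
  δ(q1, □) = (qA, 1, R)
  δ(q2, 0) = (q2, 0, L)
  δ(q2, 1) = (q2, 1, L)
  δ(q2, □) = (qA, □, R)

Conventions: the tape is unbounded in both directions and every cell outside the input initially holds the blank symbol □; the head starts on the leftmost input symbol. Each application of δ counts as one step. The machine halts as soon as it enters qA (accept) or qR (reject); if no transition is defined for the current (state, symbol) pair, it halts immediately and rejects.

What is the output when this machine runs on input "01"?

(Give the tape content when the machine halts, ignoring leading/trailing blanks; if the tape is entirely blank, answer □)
Step 0: [q0]01 (head at position 0)
Step 1: δ(q0, 0) = (q0, 0, R)  ⊢  0[q0]1 (head at position 1)
Step 2: δ(q0, 1) = (q0, 1, R)  ⊢  01[q0]□ (head at position 2)
Step 3: δ(q0, □) = (q1, □, L)  ⊢  0[q1]1□ (head at position 1)
Step 4: δ(q1, 1) = (q1, 0, L)  ⊢  [q1]00□ (head at position 0)
Step 5: δ(q1, 0) = (q2, 1, L)  ⊢  [q2]□10□ (head at position -1)
Step 6: δ(q2, □) = (qA, □, R)  ⊢  □[qA]10□ (head at position 0)
The machine is in qA, so it halts and accepts.
Tape content when halted (ignoring surrounding blanks): 10

Final answer: Output: 10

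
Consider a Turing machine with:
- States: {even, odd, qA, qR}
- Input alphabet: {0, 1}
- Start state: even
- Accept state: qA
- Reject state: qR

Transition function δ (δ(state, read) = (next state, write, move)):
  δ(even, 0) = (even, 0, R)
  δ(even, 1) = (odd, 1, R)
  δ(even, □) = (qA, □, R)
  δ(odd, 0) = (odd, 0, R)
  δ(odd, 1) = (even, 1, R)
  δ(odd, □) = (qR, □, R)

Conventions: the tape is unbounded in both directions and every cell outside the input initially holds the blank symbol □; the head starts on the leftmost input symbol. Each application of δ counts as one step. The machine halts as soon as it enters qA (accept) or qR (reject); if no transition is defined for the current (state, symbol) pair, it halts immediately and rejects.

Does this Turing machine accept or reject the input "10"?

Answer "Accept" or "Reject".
Step 0: [even]10 (head at position 0)
Step 1: δ(even, 1) = (odd, 1, R)  ⊢  1[odd]0 (head at position 1)
Step 2: δ(odd, 0) = (odd, 0, R)  ⊢  10[odd]□ (head at position 2)
Step 3: δ(odd, □) = (qR, □, R)  ⊢  10□[qR]□ (head at position 3)
The machine is in qR, so it halts and rejects.

Final answer: Reject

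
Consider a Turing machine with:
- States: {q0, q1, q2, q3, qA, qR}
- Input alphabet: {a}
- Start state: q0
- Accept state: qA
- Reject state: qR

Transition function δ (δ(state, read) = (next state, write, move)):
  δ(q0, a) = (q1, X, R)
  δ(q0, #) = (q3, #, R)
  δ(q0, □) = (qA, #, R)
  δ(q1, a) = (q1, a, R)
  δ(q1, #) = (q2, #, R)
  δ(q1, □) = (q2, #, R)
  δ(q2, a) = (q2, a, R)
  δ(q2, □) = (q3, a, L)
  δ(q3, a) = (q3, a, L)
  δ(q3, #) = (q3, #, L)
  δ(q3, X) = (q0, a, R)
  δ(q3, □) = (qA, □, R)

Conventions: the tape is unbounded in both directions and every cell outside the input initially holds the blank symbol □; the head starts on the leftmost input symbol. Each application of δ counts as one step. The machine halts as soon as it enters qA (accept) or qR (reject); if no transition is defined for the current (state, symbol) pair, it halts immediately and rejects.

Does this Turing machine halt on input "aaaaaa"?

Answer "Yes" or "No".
Trace (configuration after each step, as tape_left[state]tape_right with head position):
Step 0: [q0]aaaaaa (head at position 0)
Step 1: X[q1]aaaaa (head 1)
Step 2: Xa[q1]aaaa (head 2)
Step 3: Xaa[q1]aaa (head 3)
Step 4: Xaaa[q1]aa (head 4)
Step 5: Xaaaa[q1]a (head 5)
Step 6: Xaaaaa[q1]□ (head 6)
Step 7: Xaaaaa#[q2]□ (head 7)
Step 8: Xaaaaa[q3]#a (head 6)
Step 9: Xaaaa[q3]a#a (head 5)
Step 10: Xaaa[q3]aa#a (head 4)
Step 11: Xaa[q3]aaa#a (head 3)
Step 12: Xa[q3]aaaa#a (head 2)
Step 13: X[q3]aaaaa#a (head 1)
Step 14: [q3]Xaaaaa#a (head 0)
Step 15: a[q0]aaaaa#a (head 1)
Step 16: aX[q1]aaaa#a (head 2)
Step 17: aXa[q1]aaa#a (head 3)
Step 18: aXaa[q1]aa#a (head 4)
Step 19: aXaaa[q1]a#a (head 5)
Step 20: aXaaaa[q1]#a (head 6)
Step 21: aXaaaa#[q2]a (head 7)
Step 22: aXaaaa#a[q2]□ (head 8)
Step 23: aXaaaa#[q3]aa (head 7)
Step 24: aXaaaa[q3]#aa (head 6)
Step 25: aXaaa[q3]a#aa (head 5)
Step 26: aXaa[q3]aa#aa (head 4)
Step 27: aXa[q3]aaa#aa (head 3)
Step 28: aX[q3]aaaa#aa (head 2)
Step 29: a[q3]Xaaaa#aa (head 1)
Step 30: aa[q0]aaaa#aa (head 2)
Step 31: aaX[q1]aaa#aa (head 3)
Step 32: aaXa[q1]aa#aa (head 4)
Step 33: aaXaa[q1]a#aa (head 5)
Step 34: aaXaaa[q1]#aa (head 6)
Step 35: aaXaaa#[q2]aa (head 7)
Step 36: aaXaaa#a[q2]a (head 8)
Step 37: aaXaaa#aa[q2]□ (head 9)
Step 38: aaXaaa#a[q3]aa (head 8)
Step 39: aaXaaa#[q3]aaa (head 7)
Step 40: aaXaaa[q3]#aaa (head 6)
Step 41: aaXaa[q3]a#aaa (head 5)
Step 42: aaXa[q3]aa#aaa (head 4)
Step 43: aaX[q3]aaa#aaa (head 3)
Step 44: aa[q3]Xaaa#aaa (head 2)
Step 45: aaa[q0]aaa#aaa (head 3)
Step 46: aaaX[q1]aa#aaa (head 4)
Step 47: aaaXa[q1]a#aaa (head 5)
Step 48: aaaXaa[q1]#aaa (head 6)
Step 49: aaaXaa#[q2]aaa (head 7)
Step 50: aaaXaa#a[q2]aa (head 8)
Step 51: aaaXaa#aa[q2]a (head 9)
Step 52: aaaXaa#aaa[q2]□ (head 10)
Step 53: aaaXaa#aa[q3]aa (head 9)
Step 54: aaaXaa#a[q3]aaa (head 8)
Step 55: aaaXaa#[q3]aaaa (head 7)
Step 56: aaaXaa[q3]#aaaa (head 6)
Step 57: aaaXa[q3]a#aaaa (head 5)
Step 58: aaaX[q3]aa#aaaa (head 4)
Step 59: aaa[q3]Xaa#aaaa (head 3)
Step 60: aaaa[q0]aa#aaaa (head 4)
Step 61: aaaaX[q1]a#aaaa (head 5)
Step 62: aaaaXa[q1]#aaaa (head 6)
Step 63: aaaaXa#[q2]aaaa (head 7)
Step 64: aaaaXa#a[q2]aaa (head 8)
Step 65: aaaaXa#aa[q2]aa (head 9)
Step 66: aaaaXa#aaa[q2]a (head 10)
Step 67: aaaaXa#aaaa[q2]□ (head 11)
Step 68: aaaaXa#aaa[q3]aa (head 10)
Step 69: aaaaXa#aa[q3]aaa (head 9)
Step 70: aaaaXa#a[q3]aaaa (head 8)
Step 71: aaaaXa#[q3]aaaaa (head 7)
Step 72: aaaaXa[q3]#aaaaa (head 6)
Step 73: aaaaX[q3]a#aaaaa (head 5)
Step 74: aaaa[q3]Xa#aaaaa (head 4)
Step 75: aaaaa[q0]a#aaaaa (head 5)
Step 76: aaaaaX[q1]#aaaaa (head 6)
Step 77: aaaaaX#[q2]aaaaa (head 7)
Step 78: aaaaaX#a[q2]aaaa (head 8)
Step 79: aaaaaX#aa[q2]aaa (head 9)
Step 80: aaaaaX#aaa[q2]aa (head 10)
Step 81: aaaaaX#aaaa[q2]a (head 11)
Step 82: aaaaaX#aaaaa[q2]□ (head 12)
Step 83: aaaaaX#aaaa[q3]aa (head 11)
Step 84: aaaaaX#aaa[q3]aaa (head 10)
Step 85: aaaaaX#aa[q3]aaaa (head 9)
Step 86: aaaaaX#a[q3]aaaaa (head 8)
Step 87: aaaaaX#[q3]aaaaaa (head 7)
Step 88: aaaaaX[q3]#aaaaaa (head 6)
Step 89: aaaaa[q3]X#aaaaaa (head 5)
Step 90: aaaaaa[q0]#aaaaaa (head 6)
Step 91: aaaaaa#[q3]aaaaaa (head 7)
Step 92: aaaaaa[q3]#aaaaaa (head 6)
Step 93: aaaaa[q3]a#aaaaaa (head 5)
Step 94: aaaa[q3]aa#aaaaaa (head 4)
Step 95: aaa[q3]aaa#aaaaaa (head 3)
Step 96: aa[q3]aaaa#aaaaaa (head 2)
Step 97: a[q3]aaaaa#aaaaaa (head 1)
Step 98: [q3]aaaaaa#aaaaaa (head 0)
Step 99: [q3]□aaaaaa#aaaaaa (head -1)
Step 100: □[qA]aaaaaa#aaaaaa (head 0)
The machine is in qA, so it halts and accepts.
It halts after 100 steps.

Final answer: Yes - halts after 100 steps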